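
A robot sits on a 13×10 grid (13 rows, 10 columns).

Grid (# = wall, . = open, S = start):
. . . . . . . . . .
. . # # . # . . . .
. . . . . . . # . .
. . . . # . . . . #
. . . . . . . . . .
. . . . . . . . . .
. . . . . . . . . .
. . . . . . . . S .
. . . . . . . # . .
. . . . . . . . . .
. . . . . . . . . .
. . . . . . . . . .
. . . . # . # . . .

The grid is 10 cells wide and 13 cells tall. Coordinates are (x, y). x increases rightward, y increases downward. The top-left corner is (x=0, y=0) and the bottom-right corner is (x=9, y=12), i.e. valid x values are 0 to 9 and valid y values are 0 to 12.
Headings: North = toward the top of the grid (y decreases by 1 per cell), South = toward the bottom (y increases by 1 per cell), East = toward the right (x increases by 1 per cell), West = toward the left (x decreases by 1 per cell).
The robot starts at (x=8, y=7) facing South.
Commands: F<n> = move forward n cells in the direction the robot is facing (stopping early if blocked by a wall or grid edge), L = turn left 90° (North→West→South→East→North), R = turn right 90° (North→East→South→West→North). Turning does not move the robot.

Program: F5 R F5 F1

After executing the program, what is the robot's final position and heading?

Start: (x=8, y=7), facing South
  F5: move forward 5, now at (x=8, y=12)
  R: turn right, now facing West
  F5: move forward 1/5 (blocked), now at (x=7, y=12)
  F1: move forward 0/1 (blocked), now at (x=7, y=12)
Final: (x=7, y=12), facing West

Answer: Final position: (x=7, y=12), facing West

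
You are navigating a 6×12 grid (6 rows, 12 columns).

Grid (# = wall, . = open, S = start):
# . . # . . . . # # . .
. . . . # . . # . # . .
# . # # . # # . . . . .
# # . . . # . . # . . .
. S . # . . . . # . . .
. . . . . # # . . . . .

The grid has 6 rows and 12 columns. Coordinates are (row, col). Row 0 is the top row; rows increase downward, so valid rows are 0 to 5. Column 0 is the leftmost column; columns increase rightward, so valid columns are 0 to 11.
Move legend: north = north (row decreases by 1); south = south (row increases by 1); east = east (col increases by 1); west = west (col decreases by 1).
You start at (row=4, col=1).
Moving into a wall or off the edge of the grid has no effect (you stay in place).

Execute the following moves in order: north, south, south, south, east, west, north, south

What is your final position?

Start: (row=4, col=1)
  north (north): blocked, stay at (row=4, col=1)
  south (south): (row=4, col=1) -> (row=5, col=1)
  south (south): blocked, stay at (row=5, col=1)
  south (south): blocked, stay at (row=5, col=1)
  east (east): (row=5, col=1) -> (row=5, col=2)
  west (west): (row=5, col=2) -> (row=5, col=1)
  north (north): (row=5, col=1) -> (row=4, col=1)
  south (south): (row=4, col=1) -> (row=5, col=1)
Final: (row=5, col=1)

Answer: Final position: (row=5, col=1)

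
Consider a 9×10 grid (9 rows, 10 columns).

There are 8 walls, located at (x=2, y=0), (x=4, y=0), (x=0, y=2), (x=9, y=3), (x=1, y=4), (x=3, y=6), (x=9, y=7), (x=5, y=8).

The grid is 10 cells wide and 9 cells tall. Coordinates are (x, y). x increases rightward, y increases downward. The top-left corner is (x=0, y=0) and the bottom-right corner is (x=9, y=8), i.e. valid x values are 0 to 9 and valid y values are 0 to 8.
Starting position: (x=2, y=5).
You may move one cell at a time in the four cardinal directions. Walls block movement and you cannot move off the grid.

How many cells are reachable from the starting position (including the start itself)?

Answer: Reachable cells: 82

Derivation:
BFS flood-fill from (x=2, y=5):
  Distance 0: (x=2, y=5)
  Distance 1: (x=2, y=4), (x=1, y=5), (x=3, y=5), (x=2, y=6)
  Distance 2: (x=2, y=3), (x=3, y=4), (x=0, y=5), (x=4, y=5), (x=1, y=6), (x=2, y=7)
  Distance 3: (x=2, y=2), (x=1, y=3), (x=3, y=3), (x=0, y=4), (x=4, y=4), (x=5, y=5), (x=0, y=6), (x=4, y=6), (x=1, y=7), (x=3, y=7), (x=2, y=8)
  Distance 4: (x=2, y=1), (x=1, y=2), (x=3, y=2), (x=0, y=3), (x=4, y=3), (x=5, y=4), (x=6, y=5), (x=5, y=6), (x=0, y=7), (x=4, y=7), (x=1, y=8), (x=3, y=8)
  Distance 5: (x=1, y=1), (x=3, y=1), (x=4, y=2), (x=5, y=3), (x=6, y=4), (x=7, y=5), (x=6, y=6), (x=5, y=7), (x=0, y=8), (x=4, y=8)
  Distance 6: (x=1, y=0), (x=3, y=0), (x=0, y=1), (x=4, y=1), (x=5, y=2), (x=6, y=3), (x=7, y=4), (x=8, y=5), (x=7, y=6), (x=6, y=7)
  Distance 7: (x=0, y=0), (x=5, y=1), (x=6, y=2), (x=7, y=3), (x=8, y=4), (x=9, y=5), (x=8, y=6), (x=7, y=7), (x=6, y=8)
  Distance 8: (x=5, y=0), (x=6, y=1), (x=7, y=2), (x=8, y=3), (x=9, y=4), (x=9, y=6), (x=8, y=7), (x=7, y=8)
  Distance 9: (x=6, y=0), (x=7, y=1), (x=8, y=2), (x=8, y=8)
  Distance 10: (x=7, y=0), (x=8, y=1), (x=9, y=2), (x=9, y=8)
  Distance 11: (x=8, y=0), (x=9, y=1)
  Distance 12: (x=9, y=0)
Total reachable: 82 (grid has 82 open cells total)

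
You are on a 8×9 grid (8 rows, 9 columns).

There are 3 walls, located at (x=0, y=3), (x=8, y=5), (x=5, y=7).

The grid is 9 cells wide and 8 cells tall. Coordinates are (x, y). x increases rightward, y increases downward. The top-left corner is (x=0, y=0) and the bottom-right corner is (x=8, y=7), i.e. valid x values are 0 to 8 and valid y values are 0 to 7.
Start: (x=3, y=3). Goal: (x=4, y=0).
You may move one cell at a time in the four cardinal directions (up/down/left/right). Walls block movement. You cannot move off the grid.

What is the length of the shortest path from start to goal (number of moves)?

Answer: Shortest path length: 4

Derivation:
BFS from (x=3, y=3) until reaching (x=4, y=0):
  Distance 0: (x=3, y=3)
  Distance 1: (x=3, y=2), (x=2, y=3), (x=4, y=3), (x=3, y=4)
  Distance 2: (x=3, y=1), (x=2, y=2), (x=4, y=2), (x=1, y=3), (x=5, y=3), (x=2, y=4), (x=4, y=4), (x=3, y=5)
  Distance 3: (x=3, y=0), (x=2, y=1), (x=4, y=1), (x=1, y=2), (x=5, y=2), (x=6, y=3), (x=1, y=4), (x=5, y=4), (x=2, y=5), (x=4, y=5), (x=3, y=6)
  Distance 4: (x=2, y=0), (x=4, y=0), (x=1, y=1), (x=5, y=1), (x=0, y=2), (x=6, y=2), (x=7, y=3), (x=0, y=4), (x=6, y=4), (x=1, y=5), (x=5, y=5), (x=2, y=6), (x=4, y=6), (x=3, y=7)  <- goal reached here
One shortest path (4 moves): (x=3, y=3) -> (x=4, y=3) -> (x=4, y=2) -> (x=4, y=1) -> (x=4, y=0)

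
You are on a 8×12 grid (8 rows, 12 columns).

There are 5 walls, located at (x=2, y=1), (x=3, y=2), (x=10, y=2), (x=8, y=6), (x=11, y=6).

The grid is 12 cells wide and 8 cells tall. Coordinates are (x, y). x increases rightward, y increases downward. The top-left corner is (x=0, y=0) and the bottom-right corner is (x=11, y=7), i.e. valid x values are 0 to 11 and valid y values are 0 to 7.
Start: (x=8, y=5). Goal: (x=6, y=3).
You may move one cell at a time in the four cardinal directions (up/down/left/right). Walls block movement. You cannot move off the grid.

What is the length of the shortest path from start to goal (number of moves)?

BFS from (x=8, y=5) until reaching (x=6, y=3):
  Distance 0: (x=8, y=5)
  Distance 1: (x=8, y=4), (x=7, y=5), (x=9, y=5)
  Distance 2: (x=8, y=3), (x=7, y=4), (x=9, y=4), (x=6, y=5), (x=10, y=5), (x=7, y=6), (x=9, y=6)
  Distance 3: (x=8, y=2), (x=7, y=3), (x=9, y=3), (x=6, y=4), (x=10, y=4), (x=5, y=5), (x=11, y=5), (x=6, y=6), (x=10, y=6), (x=7, y=7), (x=9, y=7)
  Distance 4: (x=8, y=1), (x=7, y=2), (x=9, y=2), (x=6, y=3), (x=10, y=3), (x=5, y=4), (x=11, y=4), (x=4, y=5), (x=5, y=6), (x=6, y=7), (x=8, y=7), (x=10, y=7)  <- goal reached here
One shortest path (4 moves): (x=8, y=5) -> (x=7, y=5) -> (x=6, y=5) -> (x=6, y=4) -> (x=6, y=3)

Answer: Shortest path length: 4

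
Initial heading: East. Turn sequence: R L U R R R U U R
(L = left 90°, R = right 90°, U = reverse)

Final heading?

Start: East
  R (right (90° clockwise)) -> South
  L (left (90° counter-clockwise)) -> East
  U (U-turn (180°)) -> West
  R (right (90° clockwise)) -> North
  R (right (90° clockwise)) -> East
  R (right (90° clockwise)) -> South
  U (U-turn (180°)) -> North
  U (U-turn (180°)) -> South
  R (right (90° clockwise)) -> West
Final: West

Answer: Final heading: West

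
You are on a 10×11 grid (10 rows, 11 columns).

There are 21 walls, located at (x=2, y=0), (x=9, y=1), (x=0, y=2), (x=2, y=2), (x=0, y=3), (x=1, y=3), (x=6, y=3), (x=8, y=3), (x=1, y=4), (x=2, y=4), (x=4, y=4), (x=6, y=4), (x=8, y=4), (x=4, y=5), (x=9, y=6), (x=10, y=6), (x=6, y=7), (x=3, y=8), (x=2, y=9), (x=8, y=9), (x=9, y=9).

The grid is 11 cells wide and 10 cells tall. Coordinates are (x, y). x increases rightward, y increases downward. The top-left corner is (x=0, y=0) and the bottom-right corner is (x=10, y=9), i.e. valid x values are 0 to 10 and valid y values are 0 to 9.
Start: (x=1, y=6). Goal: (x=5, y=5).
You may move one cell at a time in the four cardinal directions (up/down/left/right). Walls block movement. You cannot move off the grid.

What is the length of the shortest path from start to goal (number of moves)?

BFS from (x=1, y=6) until reaching (x=5, y=5):
  Distance 0: (x=1, y=6)
  Distance 1: (x=1, y=5), (x=0, y=6), (x=2, y=6), (x=1, y=7)
  Distance 2: (x=0, y=5), (x=2, y=5), (x=3, y=6), (x=0, y=7), (x=2, y=7), (x=1, y=8)
  Distance 3: (x=0, y=4), (x=3, y=5), (x=4, y=6), (x=3, y=7), (x=0, y=8), (x=2, y=8), (x=1, y=9)
  Distance 4: (x=3, y=4), (x=5, y=6), (x=4, y=7), (x=0, y=9)
  Distance 5: (x=3, y=3), (x=5, y=5), (x=6, y=6), (x=5, y=7), (x=4, y=8)  <- goal reached here
One shortest path (5 moves): (x=1, y=6) -> (x=2, y=6) -> (x=3, y=6) -> (x=4, y=6) -> (x=5, y=6) -> (x=5, y=5)

Answer: Shortest path length: 5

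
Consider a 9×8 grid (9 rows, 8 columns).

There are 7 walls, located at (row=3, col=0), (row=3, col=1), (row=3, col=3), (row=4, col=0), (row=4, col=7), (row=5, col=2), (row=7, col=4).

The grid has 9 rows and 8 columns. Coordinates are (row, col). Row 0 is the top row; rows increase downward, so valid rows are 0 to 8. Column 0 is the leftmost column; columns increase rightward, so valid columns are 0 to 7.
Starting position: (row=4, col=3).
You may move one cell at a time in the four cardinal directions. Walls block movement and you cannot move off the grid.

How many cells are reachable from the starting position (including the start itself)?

BFS flood-fill from (row=4, col=3):
  Distance 0: (row=4, col=3)
  Distance 1: (row=4, col=2), (row=4, col=4), (row=5, col=3)
  Distance 2: (row=3, col=2), (row=3, col=4), (row=4, col=1), (row=4, col=5), (row=5, col=4), (row=6, col=3)
  Distance 3: (row=2, col=2), (row=2, col=4), (row=3, col=5), (row=4, col=6), (row=5, col=1), (row=5, col=5), (row=6, col=2), (row=6, col=4), (row=7, col=3)
  Distance 4: (row=1, col=2), (row=1, col=4), (row=2, col=1), (row=2, col=3), (row=2, col=5), (row=3, col=6), (row=5, col=0), (row=5, col=6), (row=6, col=1), (row=6, col=5), (row=7, col=2), (row=8, col=3)
  Distance 5: (row=0, col=2), (row=0, col=4), (row=1, col=1), (row=1, col=3), (row=1, col=5), (row=2, col=0), (row=2, col=6), (row=3, col=7), (row=5, col=7), (row=6, col=0), (row=6, col=6), (row=7, col=1), (row=7, col=5), (row=8, col=2), (row=8, col=4)
  Distance 6: (row=0, col=1), (row=0, col=3), (row=0, col=5), (row=1, col=0), (row=1, col=6), (row=2, col=7), (row=6, col=7), (row=7, col=0), (row=7, col=6), (row=8, col=1), (row=8, col=5)
  Distance 7: (row=0, col=0), (row=0, col=6), (row=1, col=7), (row=7, col=7), (row=8, col=0), (row=8, col=6)
  Distance 8: (row=0, col=7), (row=8, col=7)
Total reachable: 65 (grid has 65 open cells total)

Answer: Reachable cells: 65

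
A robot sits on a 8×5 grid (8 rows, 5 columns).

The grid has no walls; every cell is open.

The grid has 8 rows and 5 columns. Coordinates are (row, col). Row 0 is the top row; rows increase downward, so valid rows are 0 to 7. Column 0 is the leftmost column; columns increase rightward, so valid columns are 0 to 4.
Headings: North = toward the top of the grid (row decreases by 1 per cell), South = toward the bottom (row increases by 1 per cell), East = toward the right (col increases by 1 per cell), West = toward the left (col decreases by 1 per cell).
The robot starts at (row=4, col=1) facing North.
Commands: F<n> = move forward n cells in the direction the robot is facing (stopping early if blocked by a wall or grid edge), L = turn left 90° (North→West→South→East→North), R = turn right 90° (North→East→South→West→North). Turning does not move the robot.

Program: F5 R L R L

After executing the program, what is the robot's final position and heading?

Answer: Final position: (row=0, col=1), facing North

Derivation:
Start: (row=4, col=1), facing North
  F5: move forward 4/5 (blocked), now at (row=0, col=1)
  R: turn right, now facing East
  L: turn left, now facing North
  R: turn right, now facing East
  L: turn left, now facing North
Final: (row=0, col=1), facing North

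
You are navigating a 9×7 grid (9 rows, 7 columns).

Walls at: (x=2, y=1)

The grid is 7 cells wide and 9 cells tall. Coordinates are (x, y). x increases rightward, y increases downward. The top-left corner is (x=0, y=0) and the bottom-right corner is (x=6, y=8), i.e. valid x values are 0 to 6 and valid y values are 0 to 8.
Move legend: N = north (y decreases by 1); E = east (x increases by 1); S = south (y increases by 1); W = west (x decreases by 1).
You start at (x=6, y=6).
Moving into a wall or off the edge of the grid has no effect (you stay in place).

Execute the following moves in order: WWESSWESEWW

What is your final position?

Answer: Final position: (x=4, y=8)

Derivation:
Start: (x=6, y=6)
  W (west): (x=6, y=6) -> (x=5, y=6)
  W (west): (x=5, y=6) -> (x=4, y=6)
  E (east): (x=4, y=6) -> (x=5, y=6)
  S (south): (x=5, y=6) -> (x=5, y=7)
  S (south): (x=5, y=7) -> (x=5, y=8)
  W (west): (x=5, y=8) -> (x=4, y=8)
  E (east): (x=4, y=8) -> (x=5, y=8)
  S (south): blocked, stay at (x=5, y=8)
  E (east): (x=5, y=8) -> (x=6, y=8)
  W (west): (x=6, y=8) -> (x=5, y=8)
  W (west): (x=5, y=8) -> (x=4, y=8)
Final: (x=4, y=8)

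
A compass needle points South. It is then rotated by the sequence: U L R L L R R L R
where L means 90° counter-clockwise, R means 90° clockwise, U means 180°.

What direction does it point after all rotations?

Answer: Final heading: North

Derivation:
Start: South
  U (U-turn (180°)) -> North
  L (left (90° counter-clockwise)) -> West
  R (right (90° clockwise)) -> North
  L (left (90° counter-clockwise)) -> West
  L (left (90° counter-clockwise)) -> South
  R (right (90° clockwise)) -> West
  R (right (90° clockwise)) -> North
  L (left (90° counter-clockwise)) -> West
  R (right (90° clockwise)) -> North
Final: North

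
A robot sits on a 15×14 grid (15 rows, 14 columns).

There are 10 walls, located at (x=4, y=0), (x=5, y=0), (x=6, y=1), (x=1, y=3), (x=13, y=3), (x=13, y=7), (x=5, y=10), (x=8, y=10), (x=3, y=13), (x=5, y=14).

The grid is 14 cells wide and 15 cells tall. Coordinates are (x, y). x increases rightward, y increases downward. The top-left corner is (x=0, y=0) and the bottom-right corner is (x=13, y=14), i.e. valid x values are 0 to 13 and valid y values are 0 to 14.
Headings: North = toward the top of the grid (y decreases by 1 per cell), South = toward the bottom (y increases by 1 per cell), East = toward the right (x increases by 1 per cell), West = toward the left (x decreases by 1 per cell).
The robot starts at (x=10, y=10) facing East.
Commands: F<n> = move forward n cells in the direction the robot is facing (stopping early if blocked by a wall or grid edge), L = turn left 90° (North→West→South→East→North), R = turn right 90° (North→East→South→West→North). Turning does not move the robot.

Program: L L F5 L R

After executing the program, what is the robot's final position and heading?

Start: (x=10, y=10), facing East
  L: turn left, now facing North
  L: turn left, now facing West
  F5: move forward 1/5 (blocked), now at (x=9, y=10)
  L: turn left, now facing South
  R: turn right, now facing West
Final: (x=9, y=10), facing West

Answer: Final position: (x=9, y=10), facing West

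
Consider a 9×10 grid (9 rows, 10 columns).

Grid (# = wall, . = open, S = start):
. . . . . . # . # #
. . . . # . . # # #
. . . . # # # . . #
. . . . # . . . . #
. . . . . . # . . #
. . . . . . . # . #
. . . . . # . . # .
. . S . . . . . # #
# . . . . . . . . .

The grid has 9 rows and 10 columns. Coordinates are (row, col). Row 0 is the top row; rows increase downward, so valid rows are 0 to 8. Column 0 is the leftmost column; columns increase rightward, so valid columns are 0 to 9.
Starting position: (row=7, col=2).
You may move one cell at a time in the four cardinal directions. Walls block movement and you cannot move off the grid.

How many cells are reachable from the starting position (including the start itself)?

Answer: Reachable cells: 66

Derivation:
BFS flood-fill from (row=7, col=2):
  Distance 0: (row=7, col=2)
  Distance 1: (row=6, col=2), (row=7, col=1), (row=7, col=3), (row=8, col=2)
  Distance 2: (row=5, col=2), (row=6, col=1), (row=6, col=3), (row=7, col=0), (row=7, col=4), (row=8, col=1), (row=8, col=3)
  Distance 3: (row=4, col=2), (row=5, col=1), (row=5, col=3), (row=6, col=0), (row=6, col=4), (row=7, col=5), (row=8, col=4)
  Distance 4: (row=3, col=2), (row=4, col=1), (row=4, col=3), (row=5, col=0), (row=5, col=4), (row=7, col=6), (row=8, col=5)
  Distance 5: (row=2, col=2), (row=3, col=1), (row=3, col=3), (row=4, col=0), (row=4, col=4), (row=5, col=5), (row=6, col=6), (row=7, col=7), (row=8, col=6)
  Distance 6: (row=1, col=2), (row=2, col=1), (row=2, col=3), (row=3, col=0), (row=4, col=5), (row=5, col=6), (row=6, col=7), (row=8, col=7)
  Distance 7: (row=0, col=2), (row=1, col=1), (row=1, col=3), (row=2, col=0), (row=3, col=5), (row=8, col=8)
  Distance 8: (row=0, col=1), (row=0, col=3), (row=1, col=0), (row=3, col=6), (row=8, col=9)
  Distance 9: (row=0, col=0), (row=0, col=4), (row=3, col=7)
  Distance 10: (row=0, col=5), (row=2, col=7), (row=3, col=8), (row=4, col=7)
  Distance 11: (row=1, col=5), (row=2, col=8), (row=4, col=8)
  Distance 12: (row=1, col=6), (row=5, col=8)
Total reachable: 66 (grid has 68 open cells total)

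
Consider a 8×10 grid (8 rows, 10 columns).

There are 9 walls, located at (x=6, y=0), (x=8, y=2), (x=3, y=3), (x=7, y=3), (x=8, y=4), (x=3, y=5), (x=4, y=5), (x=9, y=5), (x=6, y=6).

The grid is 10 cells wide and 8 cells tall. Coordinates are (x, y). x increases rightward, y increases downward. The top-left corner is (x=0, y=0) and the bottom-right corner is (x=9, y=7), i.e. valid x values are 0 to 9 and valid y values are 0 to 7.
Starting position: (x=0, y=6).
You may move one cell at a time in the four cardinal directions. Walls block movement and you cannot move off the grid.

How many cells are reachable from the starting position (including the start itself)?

Answer: Reachable cells: 71

Derivation:
BFS flood-fill from (x=0, y=6):
  Distance 0: (x=0, y=6)
  Distance 1: (x=0, y=5), (x=1, y=6), (x=0, y=7)
  Distance 2: (x=0, y=4), (x=1, y=5), (x=2, y=6), (x=1, y=7)
  Distance 3: (x=0, y=3), (x=1, y=4), (x=2, y=5), (x=3, y=6), (x=2, y=7)
  Distance 4: (x=0, y=2), (x=1, y=3), (x=2, y=4), (x=4, y=6), (x=3, y=7)
  Distance 5: (x=0, y=1), (x=1, y=2), (x=2, y=3), (x=3, y=4), (x=5, y=6), (x=4, y=7)
  Distance 6: (x=0, y=0), (x=1, y=1), (x=2, y=2), (x=4, y=4), (x=5, y=5), (x=5, y=7)
  Distance 7: (x=1, y=0), (x=2, y=1), (x=3, y=2), (x=4, y=3), (x=5, y=4), (x=6, y=5), (x=6, y=7)
  Distance 8: (x=2, y=0), (x=3, y=1), (x=4, y=2), (x=5, y=3), (x=6, y=4), (x=7, y=5), (x=7, y=7)
  Distance 9: (x=3, y=0), (x=4, y=1), (x=5, y=2), (x=6, y=3), (x=7, y=4), (x=8, y=5), (x=7, y=6), (x=8, y=7)
  Distance 10: (x=4, y=0), (x=5, y=1), (x=6, y=2), (x=8, y=6), (x=9, y=7)
  Distance 11: (x=5, y=0), (x=6, y=1), (x=7, y=2), (x=9, y=6)
  Distance 12: (x=7, y=1)
  Distance 13: (x=7, y=0), (x=8, y=1)
  Distance 14: (x=8, y=0), (x=9, y=1)
  Distance 15: (x=9, y=0), (x=9, y=2)
  Distance 16: (x=9, y=3)
  Distance 17: (x=8, y=3), (x=9, y=4)
Total reachable: 71 (grid has 71 open cells total)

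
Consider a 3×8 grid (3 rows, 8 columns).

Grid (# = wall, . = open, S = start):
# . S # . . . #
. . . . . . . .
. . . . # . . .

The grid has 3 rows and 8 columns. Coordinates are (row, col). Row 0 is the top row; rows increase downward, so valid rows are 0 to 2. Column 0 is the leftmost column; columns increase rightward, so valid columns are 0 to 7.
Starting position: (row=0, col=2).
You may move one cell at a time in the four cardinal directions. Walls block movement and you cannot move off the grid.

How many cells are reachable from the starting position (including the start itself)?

BFS flood-fill from (row=0, col=2):
  Distance 0: (row=0, col=2)
  Distance 1: (row=0, col=1), (row=1, col=2)
  Distance 2: (row=1, col=1), (row=1, col=3), (row=2, col=2)
  Distance 3: (row=1, col=0), (row=1, col=4), (row=2, col=1), (row=2, col=3)
  Distance 4: (row=0, col=4), (row=1, col=5), (row=2, col=0)
  Distance 5: (row=0, col=5), (row=1, col=6), (row=2, col=5)
  Distance 6: (row=0, col=6), (row=1, col=7), (row=2, col=6)
  Distance 7: (row=2, col=7)
Total reachable: 20 (grid has 20 open cells total)

Answer: Reachable cells: 20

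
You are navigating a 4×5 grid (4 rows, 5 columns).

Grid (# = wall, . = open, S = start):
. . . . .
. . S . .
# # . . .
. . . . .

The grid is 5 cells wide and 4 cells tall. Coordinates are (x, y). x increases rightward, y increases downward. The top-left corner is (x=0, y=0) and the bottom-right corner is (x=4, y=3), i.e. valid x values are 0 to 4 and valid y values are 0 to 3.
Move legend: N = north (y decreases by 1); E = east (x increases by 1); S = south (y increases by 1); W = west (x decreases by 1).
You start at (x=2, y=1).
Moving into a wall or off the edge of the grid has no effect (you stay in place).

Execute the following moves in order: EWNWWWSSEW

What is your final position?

Start: (x=2, y=1)
  E (east): (x=2, y=1) -> (x=3, y=1)
  W (west): (x=3, y=1) -> (x=2, y=1)
  N (north): (x=2, y=1) -> (x=2, y=0)
  W (west): (x=2, y=0) -> (x=1, y=0)
  W (west): (x=1, y=0) -> (x=0, y=0)
  W (west): blocked, stay at (x=0, y=0)
  S (south): (x=0, y=0) -> (x=0, y=1)
  S (south): blocked, stay at (x=0, y=1)
  E (east): (x=0, y=1) -> (x=1, y=1)
  W (west): (x=1, y=1) -> (x=0, y=1)
Final: (x=0, y=1)

Answer: Final position: (x=0, y=1)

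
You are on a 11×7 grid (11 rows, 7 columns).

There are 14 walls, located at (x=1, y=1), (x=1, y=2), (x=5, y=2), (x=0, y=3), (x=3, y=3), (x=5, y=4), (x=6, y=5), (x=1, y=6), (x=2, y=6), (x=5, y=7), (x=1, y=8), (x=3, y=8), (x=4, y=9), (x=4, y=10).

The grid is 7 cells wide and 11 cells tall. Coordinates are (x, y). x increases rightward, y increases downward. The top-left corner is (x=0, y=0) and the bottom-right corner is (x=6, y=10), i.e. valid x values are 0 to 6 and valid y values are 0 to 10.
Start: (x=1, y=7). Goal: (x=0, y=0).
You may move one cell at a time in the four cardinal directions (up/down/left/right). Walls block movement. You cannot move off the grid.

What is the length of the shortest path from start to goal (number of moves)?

BFS from (x=1, y=7) until reaching (x=0, y=0):
  Distance 0: (x=1, y=7)
  Distance 1: (x=0, y=7), (x=2, y=7)
  Distance 2: (x=0, y=6), (x=3, y=7), (x=0, y=8), (x=2, y=8)
  Distance 3: (x=0, y=5), (x=3, y=6), (x=4, y=7), (x=0, y=9), (x=2, y=9)
  Distance 4: (x=0, y=4), (x=1, y=5), (x=3, y=5), (x=4, y=6), (x=4, y=8), (x=1, y=9), (x=3, y=9), (x=0, y=10), (x=2, y=10)
  Distance 5: (x=1, y=4), (x=3, y=4), (x=2, y=5), (x=4, y=5), (x=5, y=6), (x=5, y=8), (x=1, y=10), (x=3, y=10)
  Distance 6: (x=1, y=3), (x=2, y=4), (x=4, y=4), (x=5, y=5), (x=6, y=6), (x=6, y=8), (x=5, y=9)
  Distance 7: (x=2, y=3), (x=4, y=3), (x=6, y=7), (x=6, y=9), (x=5, y=10)
  Distance 8: (x=2, y=2), (x=4, y=2), (x=5, y=3), (x=6, y=10)
  Distance 9: (x=2, y=1), (x=4, y=1), (x=3, y=2), (x=6, y=3)
  Distance 10: (x=2, y=0), (x=4, y=0), (x=3, y=1), (x=5, y=1), (x=6, y=2), (x=6, y=4)
  Distance 11: (x=1, y=0), (x=3, y=0), (x=5, y=0), (x=6, y=1)
  Distance 12: (x=0, y=0), (x=6, y=0)  <- goal reached here
One shortest path (12 moves): (x=1, y=7) -> (x=2, y=7) -> (x=3, y=7) -> (x=3, y=6) -> (x=3, y=5) -> (x=2, y=5) -> (x=2, y=4) -> (x=2, y=3) -> (x=2, y=2) -> (x=2, y=1) -> (x=2, y=0) -> (x=1, y=0) -> (x=0, y=0)

Answer: Shortest path length: 12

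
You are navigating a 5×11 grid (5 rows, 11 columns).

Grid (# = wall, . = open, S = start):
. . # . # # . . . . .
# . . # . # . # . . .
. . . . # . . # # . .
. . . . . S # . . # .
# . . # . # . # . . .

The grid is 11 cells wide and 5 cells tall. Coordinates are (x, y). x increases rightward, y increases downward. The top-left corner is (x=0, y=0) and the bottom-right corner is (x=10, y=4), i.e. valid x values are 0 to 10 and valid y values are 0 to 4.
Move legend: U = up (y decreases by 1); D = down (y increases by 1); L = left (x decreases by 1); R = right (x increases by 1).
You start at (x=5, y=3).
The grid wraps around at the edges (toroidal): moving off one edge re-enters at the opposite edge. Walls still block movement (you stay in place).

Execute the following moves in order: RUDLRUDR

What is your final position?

Start: (x=5, y=3)
  R (right): blocked, stay at (x=5, y=3)
  U (up): (x=5, y=3) -> (x=5, y=2)
  D (down): (x=5, y=2) -> (x=5, y=3)
  L (left): (x=5, y=3) -> (x=4, y=3)
  R (right): (x=4, y=3) -> (x=5, y=3)
  U (up): (x=5, y=3) -> (x=5, y=2)
  D (down): (x=5, y=2) -> (x=5, y=3)
  R (right): blocked, stay at (x=5, y=3)
Final: (x=5, y=3)

Answer: Final position: (x=5, y=3)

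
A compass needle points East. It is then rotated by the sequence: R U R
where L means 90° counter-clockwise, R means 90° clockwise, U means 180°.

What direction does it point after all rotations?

Answer: Final heading: East

Derivation:
Start: East
  R (right (90° clockwise)) -> South
  U (U-turn (180°)) -> North
  R (right (90° clockwise)) -> East
Final: East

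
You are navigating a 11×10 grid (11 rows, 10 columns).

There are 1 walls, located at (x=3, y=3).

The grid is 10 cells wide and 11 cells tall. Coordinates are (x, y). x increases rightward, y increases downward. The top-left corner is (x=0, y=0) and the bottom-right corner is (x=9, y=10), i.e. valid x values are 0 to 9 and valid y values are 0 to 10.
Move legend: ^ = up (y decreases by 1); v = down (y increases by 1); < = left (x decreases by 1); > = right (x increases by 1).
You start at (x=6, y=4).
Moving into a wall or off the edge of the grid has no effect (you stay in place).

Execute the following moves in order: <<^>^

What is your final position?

Answer: Final position: (x=5, y=2)

Derivation:
Start: (x=6, y=4)
  < (left): (x=6, y=4) -> (x=5, y=4)
  < (left): (x=5, y=4) -> (x=4, y=4)
  ^ (up): (x=4, y=4) -> (x=4, y=3)
  > (right): (x=4, y=3) -> (x=5, y=3)
  ^ (up): (x=5, y=3) -> (x=5, y=2)
Final: (x=5, y=2)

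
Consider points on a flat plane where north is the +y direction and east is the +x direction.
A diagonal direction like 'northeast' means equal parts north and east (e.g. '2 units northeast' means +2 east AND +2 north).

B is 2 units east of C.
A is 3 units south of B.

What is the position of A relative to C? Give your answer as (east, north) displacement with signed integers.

Answer: A is at (east=2, north=-3) relative to C.

Derivation:
Place C at the origin (east=0, north=0).
  B is 2 units east of C: delta (east=+2, north=+0); B at (east=2, north=0).
  A is 3 units south of B: delta (east=+0, north=-3); A at (east=2, north=-3).
Therefore A relative to C: (east=2, north=-3).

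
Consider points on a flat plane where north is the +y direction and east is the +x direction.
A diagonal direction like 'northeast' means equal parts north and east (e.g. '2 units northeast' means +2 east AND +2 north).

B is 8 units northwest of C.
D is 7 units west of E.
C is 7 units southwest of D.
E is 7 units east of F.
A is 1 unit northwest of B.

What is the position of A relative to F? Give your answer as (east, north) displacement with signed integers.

Answer: A is at (east=-16, north=2) relative to F.

Derivation:
Place F at the origin (east=0, north=0).
  E is 7 units east of F: delta (east=+7, north=+0); E at (east=7, north=0).
  D is 7 units west of E: delta (east=-7, north=+0); D at (east=0, north=0).
  C is 7 units southwest of D: delta (east=-7, north=-7); C at (east=-7, north=-7).
  B is 8 units northwest of C: delta (east=-8, north=+8); B at (east=-15, north=1).
  A is 1 unit northwest of B: delta (east=-1, north=+1); A at (east=-16, north=2).
Therefore A relative to F: (east=-16, north=2).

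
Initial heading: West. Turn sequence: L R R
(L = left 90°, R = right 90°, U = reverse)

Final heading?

Start: West
  L (left (90° counter-clockwise)) -> South
  R (right (90° clockwise)) -> West
  R (right (90° clockwise)) -> North
Final: North

Answer: Final heading: North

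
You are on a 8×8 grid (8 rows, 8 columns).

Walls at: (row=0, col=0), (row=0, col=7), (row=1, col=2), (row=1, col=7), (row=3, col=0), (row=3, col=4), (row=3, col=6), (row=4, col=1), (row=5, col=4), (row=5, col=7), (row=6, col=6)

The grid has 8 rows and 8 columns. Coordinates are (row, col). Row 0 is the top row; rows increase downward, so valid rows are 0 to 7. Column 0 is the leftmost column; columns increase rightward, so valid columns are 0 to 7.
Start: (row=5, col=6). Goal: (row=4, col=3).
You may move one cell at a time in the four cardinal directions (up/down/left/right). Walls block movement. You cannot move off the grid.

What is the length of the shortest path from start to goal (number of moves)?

Answer: Shortest path length: 4

Derivation:
BFS from (row=5, col=6) until reaching (row=4, col=3):
  Distance 0: (row=5, col=6)
  Distance 1: (row=4, col=6), (row=5, col=5)
  Distance 2: (row=4, col=5), (row=4, col=7), (row=6, col=5)
  Distance 3: (row=3, col=5), (row=3, col=7), (row=4, col=4), (row=6, col=4), (row=7, col=5)
  Distance 4: (row=2, col=5), (row=2, col=7), (row=4, col=3), (row=6, col=3), (row=7, col=4), (row=7, col=6)  <- goal reached here
One shortest path (4 moves): (row=5, col=6) -> (row=5, col=5) -> (row=4, col=5) -> (row=4, col=4) -> (row=4, col=3)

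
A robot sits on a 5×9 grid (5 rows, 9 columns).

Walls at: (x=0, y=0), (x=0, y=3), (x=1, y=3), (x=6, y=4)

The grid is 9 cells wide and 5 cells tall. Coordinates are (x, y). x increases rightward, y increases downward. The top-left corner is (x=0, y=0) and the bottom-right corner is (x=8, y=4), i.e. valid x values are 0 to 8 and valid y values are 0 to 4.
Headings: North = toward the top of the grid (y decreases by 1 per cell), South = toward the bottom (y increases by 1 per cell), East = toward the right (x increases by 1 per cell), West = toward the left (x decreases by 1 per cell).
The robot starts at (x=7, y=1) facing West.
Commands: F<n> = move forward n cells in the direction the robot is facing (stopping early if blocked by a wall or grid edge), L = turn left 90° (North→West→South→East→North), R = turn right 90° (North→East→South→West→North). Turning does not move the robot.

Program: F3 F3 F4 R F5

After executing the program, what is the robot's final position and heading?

Start: (x=7, y=1), facing West
  F3: move forward 3, now at (x=4, y=1)
  F3: move forward 3, now at (x=1, y=1)
  F4: move forward 1/4 (blocked), now at (x=0, y=1)
  R: turn right, now facing North
  F5: move forward 0/5 (blocked), now at (x=0, y=1)
Final: (x=0, y=1), facing North

Answer: Final position: (x=0, y=1), facing North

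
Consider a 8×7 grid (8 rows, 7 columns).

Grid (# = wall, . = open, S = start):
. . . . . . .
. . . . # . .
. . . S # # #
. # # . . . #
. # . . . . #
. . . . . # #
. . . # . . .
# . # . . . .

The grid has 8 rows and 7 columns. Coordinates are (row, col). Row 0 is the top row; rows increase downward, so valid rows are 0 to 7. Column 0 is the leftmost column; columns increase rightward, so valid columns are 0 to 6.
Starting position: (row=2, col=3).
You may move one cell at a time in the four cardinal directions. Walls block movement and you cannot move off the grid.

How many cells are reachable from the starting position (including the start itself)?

BFS flood-fill from (row=2, col=3):
  Distance 0: (row=2, col=3)
  Distance 1: (row=1, col=3), (row=2, col=2), (row=3, col=3)
  Distance 2: (row=0, col=3), (row=1, col=2), (row=2, col=1), (row=3, col=4), (row=4, col=3)
  Distance 3: (row=0, col=2), (row=0, col=4), (row=1, col=1), (row=2, col=0), (row=3, col=5), (row=4, col=2), (row=4, col=4), (row=5, col=3)
  Distance 4: (row=0, col=1), (row=0, col=5), (row=1, col=0), (row=3, col=0), (row=4, col=5), (row=5, col=2), (row=5, col=4)
  Distance 5: (row=0, col=0), (row=0, col=6), (row=1, col=5), (row=4, col=0), (row=5, col=1), (row=6, col=2), (row=6, col=4)
  Distance 6: (row=1, col=6), (row=5, col=0), (row=6, col=1), (row=6, col=5), (row=7, col=4)
  Distance 7: (row=6, col=0), (row=6, col=6), (row=7, col=1), (row=7, col=3), (row=7, col=5)
  Distance 8: (row=7, col=6)
Total reachable: 42 (grid has 42 open cells total)

Answer: Reachable cells: 42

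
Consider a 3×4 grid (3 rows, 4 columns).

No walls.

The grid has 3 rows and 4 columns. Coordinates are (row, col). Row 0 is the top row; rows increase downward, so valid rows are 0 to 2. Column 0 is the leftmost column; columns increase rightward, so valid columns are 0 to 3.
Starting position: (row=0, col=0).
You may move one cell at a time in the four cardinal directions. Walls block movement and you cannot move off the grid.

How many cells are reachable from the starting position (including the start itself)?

BFS flood-fill from (row=0, col=0):
  Distance 0: (row=0, col=0)
  Distance 1: (row=0, col=1), (row=1, col=0)
  Distance 2: (row=0, col=2), (row=1, col=1), (row=2, col=0)
  Distance 3: (row=0, col=3), (row=1, col=2), (row=2, col=1)
  Distance 4: (row=1, col=3), (row=2, col=2)
  Distance 5: (row=2, col=3)
Total reachable: 12 (grid has 12 open cells total)

Answer: Reachable cells: 12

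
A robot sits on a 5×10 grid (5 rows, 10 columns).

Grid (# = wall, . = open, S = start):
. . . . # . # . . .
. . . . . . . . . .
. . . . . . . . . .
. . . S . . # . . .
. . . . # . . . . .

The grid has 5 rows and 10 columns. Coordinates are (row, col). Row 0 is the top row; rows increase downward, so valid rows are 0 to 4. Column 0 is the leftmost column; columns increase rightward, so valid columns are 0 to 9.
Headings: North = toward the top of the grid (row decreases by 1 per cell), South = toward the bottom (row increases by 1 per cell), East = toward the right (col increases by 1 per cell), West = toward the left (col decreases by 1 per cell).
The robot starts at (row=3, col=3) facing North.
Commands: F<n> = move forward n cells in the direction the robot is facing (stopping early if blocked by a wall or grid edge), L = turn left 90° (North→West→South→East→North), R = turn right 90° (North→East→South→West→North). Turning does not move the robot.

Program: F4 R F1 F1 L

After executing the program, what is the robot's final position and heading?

Answer: Final position: (row=0, col=3), facing North

Derivation:
Start: (row=3, col=3), facing North
  F4: move forward 3/4 (blocked), now at (row=0, col=3)
  R: turn right, now facing East
  F1: move forward 0/1 (blocked), now at (row=0, col=3)
  F1: move forward 0/1 (blocked), now at (row=0, col=3)
  L: turn left, now facing North
Final: (row=0, col=3), facing North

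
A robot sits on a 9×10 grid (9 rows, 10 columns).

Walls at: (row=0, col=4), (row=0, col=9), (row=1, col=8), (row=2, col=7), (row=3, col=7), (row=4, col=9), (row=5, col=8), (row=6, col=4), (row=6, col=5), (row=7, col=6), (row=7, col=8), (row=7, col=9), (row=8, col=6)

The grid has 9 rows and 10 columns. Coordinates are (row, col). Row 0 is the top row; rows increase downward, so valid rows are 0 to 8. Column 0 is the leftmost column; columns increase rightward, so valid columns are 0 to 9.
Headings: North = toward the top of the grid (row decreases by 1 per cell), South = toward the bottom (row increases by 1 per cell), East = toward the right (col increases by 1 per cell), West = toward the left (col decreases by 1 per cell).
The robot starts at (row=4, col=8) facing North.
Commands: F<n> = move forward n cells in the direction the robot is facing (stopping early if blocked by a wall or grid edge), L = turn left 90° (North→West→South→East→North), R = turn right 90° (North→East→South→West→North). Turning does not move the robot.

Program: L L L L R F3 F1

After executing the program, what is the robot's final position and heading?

Start: (row=4, col=8), facing North
  L: turn left, now facing West
  L: turn left, now facing South
  L: turn left, now facing East
  L: turn left, now facing North
  R: turn right, now facing East
  F3: move forward 0/3 (blocked), now at (row=4, col=8)
  F1: move forward 0/1 (blocked), now at (row=4, col=8)
Final: (row=4, col=8), facing East

Answer: Final position: (row=4, col=8), facing East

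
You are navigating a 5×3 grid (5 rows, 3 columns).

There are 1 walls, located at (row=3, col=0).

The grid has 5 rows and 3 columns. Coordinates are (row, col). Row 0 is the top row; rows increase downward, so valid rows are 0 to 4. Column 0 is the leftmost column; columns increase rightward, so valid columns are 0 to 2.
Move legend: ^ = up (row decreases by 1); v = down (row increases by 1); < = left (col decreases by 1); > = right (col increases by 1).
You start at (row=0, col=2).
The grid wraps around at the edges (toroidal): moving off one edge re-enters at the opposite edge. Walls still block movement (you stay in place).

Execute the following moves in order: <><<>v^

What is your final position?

Start: (row=0, col=2)
  < (left): (row=0, col=2) -> (row=0, col=1)
  > (right): (row=0, col=1) -> (row=0, col=2)
  < (left): (row=0, col=2) -> (row=0, col=1)
  < (left): (row=0, col=1) -> (row=0, col=0)
  > (right): (row=0, col=0) -> (row=0, col=1)
  v (down): (row=0, col=1) -> (row=1, col=1)
  ^ (up): (row=1, col=1) -> (row=0, col=1)
Final: (row=0, col=1)

Answer: Final position: (row=0, col=1)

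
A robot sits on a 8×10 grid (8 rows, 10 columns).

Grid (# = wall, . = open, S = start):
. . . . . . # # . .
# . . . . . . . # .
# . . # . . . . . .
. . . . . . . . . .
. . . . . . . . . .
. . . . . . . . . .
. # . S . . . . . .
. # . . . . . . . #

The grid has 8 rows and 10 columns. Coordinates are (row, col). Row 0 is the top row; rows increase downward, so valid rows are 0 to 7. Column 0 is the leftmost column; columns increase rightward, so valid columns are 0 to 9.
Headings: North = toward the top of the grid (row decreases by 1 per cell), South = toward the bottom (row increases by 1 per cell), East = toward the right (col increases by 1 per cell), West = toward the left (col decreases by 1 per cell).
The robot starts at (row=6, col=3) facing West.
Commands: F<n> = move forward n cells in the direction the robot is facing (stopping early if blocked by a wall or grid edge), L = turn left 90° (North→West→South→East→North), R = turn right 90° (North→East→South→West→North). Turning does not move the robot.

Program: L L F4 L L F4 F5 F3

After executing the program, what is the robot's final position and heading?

Start: (row=6, col=3), facing West
  L: turn left, now facing South
  L: turn left, now facing East
  F4: move forward 4, now at (row=6, col=7)
  L: turn left, now facing North
  L: turn left, now facing West
  F4: move forward 4, now at (row=6, col=3)
  F5: move forward 1/5 (blocked), now at (row=6, col=2)
  F3: move forward 0/3 (blocked), now at (row=6, col=2)
Final: (row=6, col=2), facing West

Answer: Final position: (row=6, col=2), facing West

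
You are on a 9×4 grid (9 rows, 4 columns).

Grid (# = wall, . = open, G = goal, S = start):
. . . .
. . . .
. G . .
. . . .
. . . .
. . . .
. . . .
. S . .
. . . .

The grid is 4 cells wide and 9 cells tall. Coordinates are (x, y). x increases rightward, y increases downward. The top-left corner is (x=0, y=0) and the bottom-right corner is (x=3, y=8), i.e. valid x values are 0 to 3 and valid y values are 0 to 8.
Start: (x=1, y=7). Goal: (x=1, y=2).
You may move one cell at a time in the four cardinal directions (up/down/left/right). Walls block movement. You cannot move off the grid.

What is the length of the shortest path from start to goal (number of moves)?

Answer: Shortest path length: 5

Derivation:
BFS from (x=1, y=7) until reaching (x=1, y=2):
  Distance 0: (x=1, y=7)
  Distance 1: (x=1, y=6), (x=0, y=7), (x=2, y=7), (x=1, y=8)
  Distance 2: (x=1, y=5), (x=0, y=6), (x=2, y=6), (x=3, y=7), (x=0, y=8), (x=2, y=8)
  Distance 3: (x=1, y=4), (x=0, y=5), (x=2, y=5), (x=3, y=6), (x=3, y=8)
  Distance 4: (x=1, y=3), (x=0, y=4), (x=2, y=4), (x=3, y=5)
  Distance 5: (x=1, y=2), (x=0, y=3), (x=2, y=3), (x=3, y=4)  <- goal reached here
One shortest path (5 moves): (x=1, y=7) -> (x=1, y=6) -> (x=1, y=5) -> (x=1, y=4) -> (x=1, y=3) -> (x=1, y=2)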